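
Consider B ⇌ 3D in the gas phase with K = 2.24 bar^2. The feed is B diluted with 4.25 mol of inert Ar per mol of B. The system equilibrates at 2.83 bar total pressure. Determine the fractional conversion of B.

X = 0.567

Basis: 1 mol B initially; let X = conversion of B. Extent ξ = X.
Species balance: n_B = 1 − X; n_D = 3X; n_I = 4.25 (inert).
Total moles n_T = 5.25 + 2X.
With p_i = (n_i/n_T)P, K = p_D^3 / (p_B).
Setting this equal to 2.24 bar^2 and taking the physical root (0 < X < 1) gives X = 0.567.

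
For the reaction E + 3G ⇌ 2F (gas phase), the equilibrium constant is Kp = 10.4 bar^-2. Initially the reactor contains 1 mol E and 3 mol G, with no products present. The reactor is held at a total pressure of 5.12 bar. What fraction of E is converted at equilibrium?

X = 0.789

Basis: 1 mol E initially; let X = conversion of E. Extent ξ = X.
Mole table: n_E = 1 − X; n_G = 3 − 3X; n_F = 2X.
Summing: n_T = 4 − 2X.
Mole fractions y_i = n_i/n_T; Kp = p_F^2 / (p_E p_G^3) with p_i = y_i·P.
Setting this equal to 10.4 bar^-2 and taking the physical root (0 < X < 1) gives X = 0.789.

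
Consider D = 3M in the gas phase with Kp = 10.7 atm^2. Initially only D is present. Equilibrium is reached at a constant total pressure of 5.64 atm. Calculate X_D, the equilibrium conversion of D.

X = 0.279

Take 1 mol D as basis and let X be its fractional conversion, so ξ = X.
Mole table: n_D = 1 − X; n_M = 3X.
Total moles n_T = 1 + 2X.
With p_i = (n_i/n_T)P, Kp = p_M^3 / (p_D).
This yields a degree-3 equation in X; solving on (0,1), X = 0.279.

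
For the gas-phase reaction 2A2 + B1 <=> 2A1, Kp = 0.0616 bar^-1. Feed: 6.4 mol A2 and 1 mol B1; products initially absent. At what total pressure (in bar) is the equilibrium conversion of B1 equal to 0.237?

Basis: 1 mol B1 initially; let X = conversion of B1. Extent ξ = X.
At extent ξ: n_A2 = 6.4 − 2X; n_B1 = 1 − X; n_A1 = 2X.
n_T = Σnᵢ = 7.4 − X.
Kp = p_A1^2 / (p_A2^2 p_B1) with p_i = (n_i/n_T)·P.
At X = 0.237: the mole-fraction product g(X) = Π y_i^ν_i = 0.06006. Since Kp = g(X)·P^{-1}, P = (g/Kp)^(1/1) = (0.06006/0.0616)^(1/1) = 0.975 bar.

P = 0.975 bar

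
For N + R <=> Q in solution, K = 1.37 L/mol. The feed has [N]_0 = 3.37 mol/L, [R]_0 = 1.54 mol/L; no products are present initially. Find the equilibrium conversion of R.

X = 0.752

Let X = conversion of R; extent ξ = 1.54·X mol/L.
Concentrations: [N] = 3.37 − 1.54X; [R] = 1.54 − 1.54X; [Q] = 1.54X.
K = [Q] / ([N] [R]).
Equating to 1.37 L/mol: the physical root is X = 0.752.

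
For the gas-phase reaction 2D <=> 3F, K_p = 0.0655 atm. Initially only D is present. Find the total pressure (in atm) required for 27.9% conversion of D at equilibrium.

P = 0.529 atm

Take 1 mol D as basis and let X be its fractional conversion, so ξ = 0.5X.
At extent ξ: n_D = 1 − X; n_F = 1.5X.
Summing: n_T = 1 + 0.5X.
K_p = p_F^3 / (p_D^2) with p_i = (n_i/n_T)·P.
At X = 0.279: the mole-fraction product g(X) = Π y_i^ν_i = 0.1237. Since K_p = g(X)·P^{1}, P = (K_p/g)^(1/1) = (0.0655/0.1237)^(1/1) = 0.529 atm.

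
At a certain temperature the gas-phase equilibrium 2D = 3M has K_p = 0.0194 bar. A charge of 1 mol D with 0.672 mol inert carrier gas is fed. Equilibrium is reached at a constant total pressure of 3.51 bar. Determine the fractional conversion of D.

X = 0.129

Basis: 1 mol D initially; let X = conversion of D. Extent ξ = 0.5X.
Mole table: n_D = 1 − X; n_M = 1.5X; n_I = 0.672 (inert).
Total moles n_T = 1.67 + 0.5X.
Mole fractions y_i = n_i/n_T; K_p = p_M^3 / (p_D^2) with p_i = y_i·P.
This yields a degree-3 equation in X; solving on (0,1), X = 0.129.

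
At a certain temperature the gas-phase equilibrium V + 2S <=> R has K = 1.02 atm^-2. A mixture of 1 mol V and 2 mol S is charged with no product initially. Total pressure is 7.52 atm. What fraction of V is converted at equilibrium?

X = 0.812

Let X = conversion of V (basis 1 mol V); extent of reaction ξ = X.
Mole table: n_V = 1 − X; n_S = 2 − 2X; n_R = X.
Summing: n_T = 3 − 2X.
y_i = n_i/n_T, p_i = y_i·P. K = p_R / (p_V p_S^2).
Equating to 1.02 atm^-2 and solving on 0 < X < 1: X = 0.812.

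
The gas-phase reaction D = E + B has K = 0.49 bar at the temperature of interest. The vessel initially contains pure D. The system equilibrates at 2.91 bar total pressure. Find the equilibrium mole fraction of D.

Take 1 mol D as basis and let X be its fractional conversion, so ξ = X.
Moles: n_D = 1 − X; n_E = X; n_B = X.
Summing: n_T = 1 + X.
With p_i = (n_i/n_T)P, K = p_E p_B / (p_D).
Substituting and setting equal to 0.49 bar gives a polynomial in X; the root in (0,1) is X = 0.380.
Then n_D = 0.62, n_T = 1.38, so y_D = 0.450.

y_D = 0.450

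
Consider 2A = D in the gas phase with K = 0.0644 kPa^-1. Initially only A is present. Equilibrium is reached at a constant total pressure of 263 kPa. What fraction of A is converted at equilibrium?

Basis: 1 mol A initially; let X = conversion of A. Extent ξ = 0.5X.
Mole table: n_A = 1 − X; n_D = 0.5X.
n_T = Σnᵢ = 1 − 0.5X.
y_i = n_i/n_T, p_i = y_i·P. K = p_D / (p_A^2).
Setting this equal to 0.0644 kPa^-1 and taking the physical root (0 < X < 1) gives X = 0.879.

X = 0.879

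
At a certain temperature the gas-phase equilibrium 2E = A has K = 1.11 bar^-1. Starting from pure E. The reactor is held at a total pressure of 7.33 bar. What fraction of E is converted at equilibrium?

Take 1 mol E as basis and let X be its fractional conversion, so ξ = 0.5X.
Species balance: n_E = 1 − X; n_A = 0.5X.
n_T = Σnᵢ = 1 − 0.5X.
Mole fractions y_i = n_i/n_T; K = p_A / (p_E^2) with p_i = y_i·P.
This yields a degree-2 equation in X; solving on (0,1), X = 0.827.

X = 0.827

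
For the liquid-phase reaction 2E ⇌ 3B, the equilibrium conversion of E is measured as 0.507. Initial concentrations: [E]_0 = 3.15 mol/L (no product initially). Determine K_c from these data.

K_c = 5.7 mol/L

Let X = conversion of E.
Concentrations: [E] = 3.15 − 3.15X; [B] = 4.72X.
At X = 0.507: [E] = 1.55, [B] = 2.4.
K_c = [B]^3 / ([E]^2) = 5.7 mol/L.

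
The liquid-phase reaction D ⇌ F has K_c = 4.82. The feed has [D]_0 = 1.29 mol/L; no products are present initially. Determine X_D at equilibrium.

X = 0.828

Let X = conversion of D; extent ξ = 1.29·X mol/L.
Concentrations: [D] = 1.29 − 1.29X; [F] = 1.29X.
K_c = [F] / ([D]).
Setting equal to 4.82 and solving for X on (0,1) gives X = 0.828.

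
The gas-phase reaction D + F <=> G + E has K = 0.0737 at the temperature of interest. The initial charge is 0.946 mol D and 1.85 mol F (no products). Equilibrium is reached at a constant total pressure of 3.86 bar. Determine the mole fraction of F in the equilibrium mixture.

y_F = 0.562

Take 0.946 mol D as basis and let X be its fractional conversion, so ξ = 0.946X.
Mole table: n_D = 0.946 − 0.946X; n_F = 1.85 − 0.946X; n_G = 0.946X; n_E = 0.946X.
Since Δν = 0, n_T = 2.8 throughout.
With p_i = (n_i/n_T)P, K = p_G p_E / (p_D p_F).
This yields a degree-2 equation in X; solving on (0,1), X = 0.294.
Then n_F = 1.57, n_T = 2.8, so y_F = 0.562.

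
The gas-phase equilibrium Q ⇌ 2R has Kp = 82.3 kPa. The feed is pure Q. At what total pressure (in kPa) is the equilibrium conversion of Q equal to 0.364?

Take 1 mol Q as basis and let X be its fractional conversion, so ξ = X.
At extent ξ: n_Q = 1 − X; n_R = 2X.
Total moles n_T = 1 + X.
Kp = p_R^2 / (p_Q) with p_i = (n_i/n_T)·P.
At X = 0.364: the mole-fraction product g(X) = Π y_i^ν_i = 0.6109. Since Kp = g(X)·P^{1}, P = (Kp/g)^(1/1) = (82.3/0.6109)^(1/1) = 135 kPa.

P = 135 kPa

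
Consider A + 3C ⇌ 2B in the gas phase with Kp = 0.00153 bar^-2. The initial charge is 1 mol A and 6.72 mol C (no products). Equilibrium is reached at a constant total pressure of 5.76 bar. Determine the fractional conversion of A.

X = 0.207

Basis: 1 mol A initially; let X = conversion of A. Extent ξ = X.
Moles: n_A = 1 − X; n_C = 6.72 − 3X; n_B = 2X.
n_T = Σnᵢ = 7.72 − 2X.
Mole fractions y_i = n_i/n_T; Kp = p_B^2 / (p_A p_C^3) with p_i = y_i·P.
Substituting and setting equal to 0.00153 bar^-2 gives a polynomial in X; the root in (0,1) is X = 0.207.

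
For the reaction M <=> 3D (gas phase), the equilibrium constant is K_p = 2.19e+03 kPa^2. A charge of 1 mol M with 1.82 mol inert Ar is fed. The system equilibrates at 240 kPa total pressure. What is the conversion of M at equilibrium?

X = 0.227

Take 1 mol M as basis and let X be its fractional conversion, so ξ = X.
At extent ξ: n_M = 1 − X; n_D = 3X; n_I = 1.82 (inert).
Summing: n_T = 2.82 + 2X.
y_i = n_i/n_T, p_i = y_i·P. K_p = p_D^3 / (p_M).
Setting this equal to 2.19e+03 kPa^2 and taking the physical root (0 < X < 1) gives X = 0.227.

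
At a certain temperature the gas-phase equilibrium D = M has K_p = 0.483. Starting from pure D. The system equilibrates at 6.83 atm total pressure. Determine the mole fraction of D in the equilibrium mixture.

y_D = 0.674

Take 1 mol D as basis and let X be its fractional conversion, so ξ = X.
Species balance: n_D = 1 − X; n_M = X.
Since Δν = 0, n_T = 1 throughout.
Mole fractions y_i = n_i/n_T; K_p = p_M / (p_D) with p_i = y_i·P.
Setting this equal to 0.483 and taking the physical root (0 < X < 1) gives X = 0.326.
Then n_D = 0.674, n_T = 1, so y_D = 0.674.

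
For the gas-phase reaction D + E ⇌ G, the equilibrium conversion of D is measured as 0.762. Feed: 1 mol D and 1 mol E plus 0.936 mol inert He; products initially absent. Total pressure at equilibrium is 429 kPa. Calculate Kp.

Kp = 0.0682 kPa^-1

Take 1 mol D as basis and let X be its fractional conversion, so ξ = X.
Moles: n_D = 1 − X; n_E = 1 − X; n_G = X; n_I = 0.936 (inert).
n_T = Σnᵢ = 2.94 − X.
At X = 0.762: n_D = 0.238, n_E = 0.238, n_G = 0.762, n_T = 2.17.
p_i = (n_i/n_T)·P. Kp = p_G / (p_D p_E) = 0.0682 kPa^-1.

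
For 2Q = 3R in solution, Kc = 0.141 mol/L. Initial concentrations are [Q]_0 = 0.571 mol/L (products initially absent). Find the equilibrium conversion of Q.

X = 0.323

Let X = conversion of Q; extent ξ = 0.571X/2 mol/L.
Concentrations: [Q] = 0.571 − 0.571X; [R] = 0.856X.
Kc = [R]^3 / ([Q]^2).
This equals 0.141 at X = 0.323 (the root in 0 < X < 1).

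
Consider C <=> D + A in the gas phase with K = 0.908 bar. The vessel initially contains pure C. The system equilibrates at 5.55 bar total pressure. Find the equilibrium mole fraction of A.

Basis: 1 mol C initially; let X = conversion of C. Extent ξ = X.
Mole table: n_C = 1 − X; n_D = X; n_A = X.
Summing: n_T = 1 + X.
y_i = n_i/n_T, p_i = y_i·P. K = p_D p_A / (p_C).
Setting this equal to 0.908 bar and taking the physical root (0 < X < 1) gives X = 0.375.
Then n_A = 0.375, n_T = 1.37, so y_A = 0.273.

y_A = 0.273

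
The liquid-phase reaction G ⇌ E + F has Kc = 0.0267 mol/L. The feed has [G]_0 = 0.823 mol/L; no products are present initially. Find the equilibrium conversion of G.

Let X = conversion of G; extent ξ = 0.823·X mol/L.
Concentrations: [G] = 0.823 − 0.823X; [E] = 0.823X; [F] = 0.823X.
Kc = [E] [F] / ([G]).
Solving Kc = 0.0267 for X ∈ (0,1): X = 0.165.

X = 0.165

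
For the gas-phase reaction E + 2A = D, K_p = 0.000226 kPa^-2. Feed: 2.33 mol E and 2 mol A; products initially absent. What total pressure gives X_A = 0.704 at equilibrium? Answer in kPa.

P = 216 kPa

Take 2 mol A as basis and let X be its fractional conversion, so ξ = X.
Species balance: n_E = 2.33 − X; n_A = 2 − 2X; n_D = X.
Total moles n_T = 4.33 − 2X.
K_p = p_D / (p_E p_A^2) with p_i = (n_i/n_T)·P.
At X = 0.704: the mole-fraction product g(X) = Π y_i^ν_i = 10.55. Since K_p = g(X)·P^{-2}, P = (g/K_p)^(1/2) = (10.55/0.000226)^(1/2) = 216 kPa.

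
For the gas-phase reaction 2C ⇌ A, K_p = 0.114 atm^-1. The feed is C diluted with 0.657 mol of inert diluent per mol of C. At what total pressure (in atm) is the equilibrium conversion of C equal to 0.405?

P = 7.3 atm

Basis: 1 mol C initially; let X = conversion of C. Extent ξ = 0.5X.
At extent ξ: n_C = 1 − X; n_A = 0.5X; n_I = 0.657 (inert).
Total moles n_T = 1.66 − 0.5X.
K_p = p_A / (p_C^2) with p_i = (n_i/n_T)·P.
At X = 0.405: the mole-fraction product g(X) = Π y_i^ν_i = 0.832. Since K_p = g(X)·P^{-1}, P = (g/K_p)^(1/1) = (0.832/0.114)^(1/1) = 7.3 atm.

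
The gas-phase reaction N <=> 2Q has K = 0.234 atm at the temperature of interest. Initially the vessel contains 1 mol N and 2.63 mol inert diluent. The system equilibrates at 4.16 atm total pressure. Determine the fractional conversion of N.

X = 0.207

Basis: 1 mol N initially; let X = conversion of N. Extent ξ = X.
At extent ξ: n_N = 1 − X; n_Q = 2X; n_I = 2.63 (inert).
n_T = Σnᵢ = 3.63 + X.
Mole fractions y_i = n_i/n_T; K = p_Q^2 / (p_N) with p_i = y_i·P.
Setting this equal to 0.234 atm and taking the physical root (0 < X < 1) gives X = 0.207.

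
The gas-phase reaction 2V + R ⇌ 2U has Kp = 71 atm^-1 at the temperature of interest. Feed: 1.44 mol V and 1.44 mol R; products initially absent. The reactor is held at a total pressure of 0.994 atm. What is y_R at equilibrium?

Take 1.44 mol V as basis and let X be its fractional conversion, so ξ = 0.72X.
At extent ξ: n_V = 1.44 − 1.44X; n_R = 1.44 − 0.72X; n_U = 1.44X.
n_T = Σnᵢ = 2.88 − 0.72X.
Mole fractions y_i = n_i/n_T; Kp = p_U^2 / (p_V^2 p_R) with p_i = y_i·P.
This yields a degree-3 equation in X; solving on (0,1), X = 0.836.
Then n_R = 0.838, n_T = 2.28, so y_R = 0.368.

y_R = 0.368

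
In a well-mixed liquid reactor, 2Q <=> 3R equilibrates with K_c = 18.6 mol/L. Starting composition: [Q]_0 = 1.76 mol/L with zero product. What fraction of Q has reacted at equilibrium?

X = 0.682

Let X = conversion of Q; extent ξ = 1.76X/2 mol/L.
Concentrations: [Q] = 1.76 − 1.76X; [R] = 2.64X.
K_c = [R]^3 / ([Q]^2).
Equating to 18.6 mol/L: the physical root is X = 0.682.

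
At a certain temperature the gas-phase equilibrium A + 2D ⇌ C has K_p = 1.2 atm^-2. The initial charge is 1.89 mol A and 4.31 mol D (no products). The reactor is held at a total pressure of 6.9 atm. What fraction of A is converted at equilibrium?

Take 1.89 mol A as basis and let X be its fractional conversion, so ξ = 1.89X.
Species balance: n_A = 1.89 − 1.89X; n_D = 4.31 − 3.78X; n_C = 1.89X.
Summing: n_T = 6.2 − 3.78X.
y_i = n_i/n_T, p_i = y_i·P. K_p = p_C / (p_A p_D^2).
Substituting and setting equal to 1.2 atm^-2 gives a polynomial in X; the root in (0,1) is X = 0.874.

X = 0.874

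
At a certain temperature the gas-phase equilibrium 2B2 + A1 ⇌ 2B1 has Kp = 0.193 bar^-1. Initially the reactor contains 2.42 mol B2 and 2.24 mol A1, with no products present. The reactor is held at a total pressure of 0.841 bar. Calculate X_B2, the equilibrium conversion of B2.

Basis: 2.42 mol B2 initially; let X = conversion of B2. Extent ξ = 1.21X.
Mole table: n_B2 = 2.42 − 2.42X; n_A1 = 2.24 − 1.21X; n_B1 = 2.42X.
n_T = Σnᵢ = 4.66 − 1.21X.
Mole fractions y_i = n_i/n_T; Kp = p_B1^2 / (p_B2^2 p_A1) with p_i = y_i·P.
Equating to 0.193 bar^-1 and solving on 0 < X < 1: X = 0.213.

X = 0.213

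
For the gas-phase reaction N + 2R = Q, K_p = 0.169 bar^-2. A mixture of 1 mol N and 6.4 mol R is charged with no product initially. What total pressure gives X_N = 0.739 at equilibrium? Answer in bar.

P = 4.92 bar

Let X = conversion of N (basis 1 mol N); extent of reaction ξ = X.
Species balance: n_N = 1 − X; n_R = 6.4 − 2X; n_Q = X.
n_T = Σnᵢ = 7.4 − 2X.
K_p = p_Q / (p_N p_R^2) with p_i = (n_i/n_T)·P.
At X = 0.739: the mole-fraction product g(X) = Π y_i^ν_i = 4.099. Since K_p = g(X)·P^{-2}, P = (g/K_p)^(1/2) = (4.099/0.169)^(1/2) = 4.92 bar.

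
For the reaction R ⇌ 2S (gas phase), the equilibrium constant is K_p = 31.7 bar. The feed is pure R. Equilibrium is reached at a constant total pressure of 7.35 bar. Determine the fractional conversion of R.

X = 0.720

Let X = conversion of R (basis 1 mol R); extent of reaction ξ = X.
Mole table: n_R = 1 − X; n_S = 2X.
Total moles n_T = 1 + X.
y_i = n_i/n_T, p_i = y_i·P. K_p = p_S^2 / (p_R).
Substituting and setting equal to 31.7 bar gives a polynomial in X; the root in (0,1) is X = 0.720.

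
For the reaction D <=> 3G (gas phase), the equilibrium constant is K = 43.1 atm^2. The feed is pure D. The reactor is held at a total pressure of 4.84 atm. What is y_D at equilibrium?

y_D = 0.239

Basis: 1 mol D initially; let X = conversion of D. Extent ξ = X.
Mole table: n_D = 1 − X; n_G = 3X.
Total moles n_T = 1 + 2X.
y_i = n_i/n_T, p_i = y_i·P. K = p_G^3 / (p_D).
Setting this equal to 43.1 atm^2 and taking the physical root (0 < X < 1) gives X = 0.515.
Then n_D = 0.485, n_T = 2.03, so y_D = 0.239.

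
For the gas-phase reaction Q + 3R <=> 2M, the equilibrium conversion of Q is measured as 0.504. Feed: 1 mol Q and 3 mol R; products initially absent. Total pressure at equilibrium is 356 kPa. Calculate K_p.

Basis: 1 mol Q initially; let X = conversion of Q. Extent ξ = X.
Species balance: n_Q = 1 − X; n_R = 3 − 3X; n_M = 2X.
Summing: n_T = 4 − 2X.
At X = 0.504: n_Q = 0.496, n_R = 1.49, n_M = 1.01, n_T = 2.99.
p_i = (n_i/n_T)·P. K_p = p_M^2 / (p_Q p_R^3) = 4.39e-05 kPa^-2.

K_p = 4.39e-05 kPa^-2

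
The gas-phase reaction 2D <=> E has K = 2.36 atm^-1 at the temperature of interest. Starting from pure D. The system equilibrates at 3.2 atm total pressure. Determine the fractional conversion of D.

Basis: 1 mol D initially; let X = conversion of D. Extent ξ = 0.5X.
Moles: n_D = 1 − X; n_E = 0.5X.
n_T = Σnᵢ = 1 − 0.5X.
With p_i = (n_i/n_T)P, K = p_E / (p_D^2).
Equating to 2.36 atm^-1 and solving on 0 < X < 1: X = 0.821.

X = 0.821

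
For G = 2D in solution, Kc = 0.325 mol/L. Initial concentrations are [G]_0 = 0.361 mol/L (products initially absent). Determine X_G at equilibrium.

Let X = conversion of G; extent ξ = 0.361·X mol/L.
Concentrations: [G] = 0.361 − 0.361X; [D] = 0.722X.
Kc = [D]^2 / ([G]).
This equals 0.325 at X = 0.375 (the root in 0 < X < 1).

X = 0.375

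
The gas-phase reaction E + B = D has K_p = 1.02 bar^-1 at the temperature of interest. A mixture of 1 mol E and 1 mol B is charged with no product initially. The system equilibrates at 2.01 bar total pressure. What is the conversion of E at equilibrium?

Take 1 mol E as basis and let X be its fractional conversion, so ξ = X.
Moles: n_E = 1 − X; n_B = 1 − X; n_D = X.
Total moles n_T = 2 − X.
Mole fractions y_i = n_i/n_T; K_p = p_D / (p_E p_B) with p_i = y_i·P.
Substituting and setting equal to 1.02 bar^-1 gives a polynomial in X; the root in (0,1) is X = 0.427.

X = 0.427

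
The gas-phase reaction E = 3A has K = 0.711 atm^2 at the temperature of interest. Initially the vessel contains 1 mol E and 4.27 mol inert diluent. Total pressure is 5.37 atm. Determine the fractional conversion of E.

X = 0.282

Basis: 1 mol E initially; let X = conversion of E. Extent ξ = X.
Species balance: n_E = 1 − X; n_A = 3X; n_I = 4.27 (inert).
Total moles n_T = 5.27 + 2X.
With p_i = (n_i/n_T)P, K = p_A^3 / (p_E).
Equating to 0.711 atm^2 and solving on 0 < X < 1: X = 0.282.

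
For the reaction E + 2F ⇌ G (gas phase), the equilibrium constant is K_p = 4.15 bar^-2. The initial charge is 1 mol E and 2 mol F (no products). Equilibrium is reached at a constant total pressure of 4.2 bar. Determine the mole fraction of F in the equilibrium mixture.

Take 1 mol E as basis and let X be its fractional conversion, so ξ = X.
At extent ξ: n_E = 1 − X; n_F = 2 − 2X; n_G = X.
n_T = Σnᵢ = 3 − 2X.
Mole fractions y_i = n_i/n_T; K_p = p_G / (p_E p_F^2) with p_i = y_i·P.
This yields a degree-3 equation in X; solving on (0,1), X = 0.828.
Then n_F = 0.344, n_T = 1.34, so y_F = 0.256.

y_F = 0.256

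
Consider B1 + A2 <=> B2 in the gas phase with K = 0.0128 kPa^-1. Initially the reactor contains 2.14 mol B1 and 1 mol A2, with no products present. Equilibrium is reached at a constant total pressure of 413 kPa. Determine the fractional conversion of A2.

Take 1 mol A2 as basis and let X be its fractional conversion, so ξ = X.
Moles: n_B1 = 2.14 − X; n_A2 = 1 − X; n_B2 = X.
n_T = Σnᵢ = 3.14 − X.
y_i = n_i/n_T, p_i = y_i·P. K = p_B2 / (p_B1 p_A2).
This yields a degree-2 equation in X; solving on (0,1), X = 0.754.

X = 0.754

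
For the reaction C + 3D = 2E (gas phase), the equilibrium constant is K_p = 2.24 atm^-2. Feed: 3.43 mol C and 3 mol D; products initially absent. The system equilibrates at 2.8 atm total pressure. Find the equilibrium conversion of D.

Basis: 3 mol D initially; let X = conversion of D. Extent ξ = X.
Moles: n_C = 3.43 − X; n_D = 3 − 3X; n_E = 2X.
Summing: n_T = 6.43 − 2X.
Mole fractions y_i = n_i/n_T; K_p = p_E^2 / (p_C p_D^3) with p_i = y_i·P.
Equating to 2.24 atm^-2 and solving on 0 < X < 1: X = 0.671.

X = 0.671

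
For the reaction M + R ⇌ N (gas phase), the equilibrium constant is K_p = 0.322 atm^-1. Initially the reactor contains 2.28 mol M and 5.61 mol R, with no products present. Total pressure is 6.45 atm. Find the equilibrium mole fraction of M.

y_M = 0.147

Basis: 2.28 mol M initially; let X = conversion of M. Extent ξ = 2.28X.
Mole table: n_M = 2.28 − 2.28X; n_R = 5.61 − 2.28X; n_N = 2.28X.
Summing: n_T = 7.89 − 2.28X.
With p_i = (n_i/n_T)P, K_p = p_N / (p_M p_R).
Substituting and setting equal to 0.322 atm^-1 gives a polynomial in X; the root in (0,1) is X = 0.576.
Then n_M = 0.967, n_T = 6.58, so y_M = 0.147.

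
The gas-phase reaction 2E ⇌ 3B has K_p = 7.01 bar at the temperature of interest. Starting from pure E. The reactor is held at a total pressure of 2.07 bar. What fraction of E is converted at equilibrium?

X = 0.596

Let X = conversion of E (basis 1 mol E); extent of reaction ξ = 0.5X.
Mole table: n_E = 1 − X; n_B = 1.5X.
Summing: n_T = 1 + 0.5X.
y_i = n_i/n_T, p_i = y_i·P. K_p = p_B^3 / (p_E^2).
Setting this equal to 7.01 bar and taking the physical root (0 < X < 1) gives X = 0.596.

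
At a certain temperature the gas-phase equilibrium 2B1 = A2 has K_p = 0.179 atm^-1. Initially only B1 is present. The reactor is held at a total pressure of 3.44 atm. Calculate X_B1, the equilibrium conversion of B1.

Let X = conversion of B1 (basis 1 mol B1); extent of reaction ξ = 0.5X.
Moles: n_B1 = 1 − X; n_A2 = 0.5X.
Summing: n_T = 1 − 0.5X.
Mole fractions y_i = n_i/n_T; K_p = p_A2 / (p_B1^2) with p_i = y_i·P.
Substituting and setting equal to 0.179 atm^-1 gives a polynomial in X; the root in (0,1) is X = 0.463.

X = 0.463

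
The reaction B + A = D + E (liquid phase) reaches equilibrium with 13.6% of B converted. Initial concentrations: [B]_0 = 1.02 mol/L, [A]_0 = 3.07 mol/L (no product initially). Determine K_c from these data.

K_c = 0.00745

Let X = conversion of B.
Concentrations: [B] = 1.02 − 1.02X; [A] = 3.07 − 1.02X; [D] = 1.02X; [E] = 1.02X.
At X = 0.136: [B] = 0.881, [A] = 2.93, [D] = 0.139, [E] = 0.139.
K_c = [D] [E] / ([B] [A]) = 0.00745.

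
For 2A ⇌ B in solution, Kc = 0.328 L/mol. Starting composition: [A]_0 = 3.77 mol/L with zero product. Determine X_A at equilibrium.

X = 0.535

Let X = conversion of A; extent ξ = 3.77X/2 mol/L.
Concentrations: [A] = 3.77 − 3.77X; [B] = 1.89X.
Kc = [B] / ([A]^2).
This equals 0.328 at X = 0.535 (the root in 0 < X < 1).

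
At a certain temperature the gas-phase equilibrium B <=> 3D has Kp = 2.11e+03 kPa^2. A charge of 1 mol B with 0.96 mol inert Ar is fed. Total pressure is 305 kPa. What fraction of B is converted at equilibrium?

X = 0.154

Take 1 mol B as basis and let X be its fractional conversion, so ξ = X.
At extent ξ: n_B = 1 − X; n_D = 3X; n_I = 0.96 (inert).
Total moles n_T = 1.96 + 2X.
With p_i = (n_i/n_T)P, Kp = p_D^3 / (p_B).
This yields a degree-3 equation in X; solving on (0,1), X = 0.154.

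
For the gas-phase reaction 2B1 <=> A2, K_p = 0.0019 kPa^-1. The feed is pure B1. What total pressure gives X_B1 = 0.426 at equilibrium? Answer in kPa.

P = 268 kPa

Basis: 1 mol B1 initially; let X = conversion of B1. Extent ξ = 0.5X.
At extent ξ: n_B1 = 1 − X; n_A2 = 0.5X.
Summing: n_T = 1 − 0.5X.
K_p = p_A2 / (p_B1^2) with p_i = (n_i/n_T)·P.
At X = 0.426: the mole-fraction product g(X) = Π y_i^ν_i = 0.5088. Since K_p = g(X)·P^{-1}, P = (g/K_p)^(1/1) = (0.5088/0.0019)^(1/1) = 268 kPa.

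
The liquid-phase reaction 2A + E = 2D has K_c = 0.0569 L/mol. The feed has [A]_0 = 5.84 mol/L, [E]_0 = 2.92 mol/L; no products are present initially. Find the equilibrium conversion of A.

X = 0.260

Let X = conversion of A; extent ξ = 5.84X/2 mol/L.
Concentrations: [A] = 5.84 − 5.84X; [E] = 2.92 − 2.92X; [D] = 5.84X.
K_c = [D]^2 / ([A]^2 [E]).
This equals 0.0569 at X = 0.260 (the root in 0 < X < 1).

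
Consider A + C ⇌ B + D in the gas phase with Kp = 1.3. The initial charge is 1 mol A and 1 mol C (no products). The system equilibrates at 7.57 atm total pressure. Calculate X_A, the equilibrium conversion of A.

X = 0.533

Let X = conversion of A (basis 1 mol A); extent of reaction ξ = X.
At extent ξ: n_A = 1 − X; n_C = 1 − X; n_B = X; n_D = X.
n_T stays at 2 (no change in mole number).
Mole fractions y_i = n_i/n_T; Kp = p_B p_D / (p_A p_C) with p_i = y_i·P.
This yields a degree-2 equation in X; solving on (0,1), X = 0.533.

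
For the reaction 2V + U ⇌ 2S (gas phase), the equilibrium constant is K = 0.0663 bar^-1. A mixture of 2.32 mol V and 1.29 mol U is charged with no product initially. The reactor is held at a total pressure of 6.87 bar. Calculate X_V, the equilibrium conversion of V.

X = 0.269

Let X = conversion of V (basis 2.32 mol V); extent of reaction ξ = 1.16X.
Mole table: n_V = 2.32 − 2.32X; n_U = 1.29 − 1.16X; n_S = 2.32X.
Summing: n_T = 3.61 − 1.16X.
Mole fractions y_i = n_i/n_T; K = p_S^2 / (p_V^2 p_U) with p_i = y_i·P.
Equating to 0.0663 bar^-1 and solving on 0 < X < 1: X = 0.269.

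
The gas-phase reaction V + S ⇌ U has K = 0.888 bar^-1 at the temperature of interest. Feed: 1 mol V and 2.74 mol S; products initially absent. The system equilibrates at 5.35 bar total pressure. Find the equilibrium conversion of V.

Basis: 1 mol V initially; let X = conversion of V. Extent ξ = X.
Species balance: n_V = 1 − X; n_S = 2.74 − X; n_U = X.
n_T = Σnᵢ = 3.74 − X.
Mole fractions y_i = n_i/n_T; K = p_U / (p_V p_S) with p_i = y_i·P.
This yields a degree-2 equation in X; solving on (0,1), X = 0.759.

X = 0.759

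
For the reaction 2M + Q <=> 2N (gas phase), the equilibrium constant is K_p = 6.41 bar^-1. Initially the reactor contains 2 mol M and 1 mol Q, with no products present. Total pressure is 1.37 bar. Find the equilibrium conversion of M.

Let X = conversion of M (basis 2 mol M); extent of reaction ξ = X.
Species balance: n_M = 2 − 2X; n_Q = 1 − X; n_N = 2X.
n_T = Σnᵢ = 3 − X.
y_i = n_i/n_T, p_i = y_i·P. K_p = p_N^2 / (p_M^2 p_Q).
Setting this equal to 6.41 bar^-1 and taking the physical root (0 < X < 1) gives X = 0.558.

X = 0.558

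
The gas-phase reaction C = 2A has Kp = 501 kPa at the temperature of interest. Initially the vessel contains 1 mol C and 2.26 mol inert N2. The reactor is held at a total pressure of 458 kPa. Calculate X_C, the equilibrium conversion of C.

X = 0.629

Take 1 mol C as basis and let X be its fractional conversion, so ξ = X.
Mole table: n_C = 1 − X; n_A = 2X; n_I = 2.26 (inert).
Total moles n_T = 3.26 + X.
Mole fractions y_i = n_i/n_T; Kp = p_A^2 / (p_C) with p_i = y_i·P.
This yields a degree-2 equation in X; solving on (0,1), X = 0.629.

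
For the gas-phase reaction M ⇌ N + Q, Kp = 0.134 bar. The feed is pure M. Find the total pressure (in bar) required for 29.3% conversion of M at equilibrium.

P = 1.43 bar

Take 1 mol M as basis and let X be its fractional conversion, so ξ = X.
At extent ξ: n_M = 1 − X; n_N = X; n_Q = X.
Summing: n_T = 1 + X.
Kp = p_N p_Q / (p_M) with p_i = (n_i/n_T)·P.
At X = 0.293: the mole-fraction product g(X) = Π y_i^ν_i = 0.09391. Since Kp = g(X)·P^{1}, P = (Kp/g)^(1/1) = (0.134/0.09391)^(1/1) = 1.43 bar.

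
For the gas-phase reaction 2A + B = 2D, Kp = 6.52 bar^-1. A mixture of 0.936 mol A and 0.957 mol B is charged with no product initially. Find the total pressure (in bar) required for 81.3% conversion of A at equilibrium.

Basis: 0.936 mol A initially; let X = conversion of A. Extent ξ = 0.468X.
At extent ξ: n_A = 0.936 − 0.936X; n_B = 0.957 − 0.468X; n_D = 0.936X.
Summing: n_T = 1.89 − 0.468X.
Kp = p_D^2 / (p_A^2 p_B) with p_i = (n_i/n_T)·P.
At X = 0.813: the mole-fraction product g(X) = Π y_i^ν_i = 49.59. Since Kp = g(X)·P^{-1}, P = (g/Kp)^(1/1) = (49.59/6.52)^(1/1) = 7.61 bar.

P = 7.61 bar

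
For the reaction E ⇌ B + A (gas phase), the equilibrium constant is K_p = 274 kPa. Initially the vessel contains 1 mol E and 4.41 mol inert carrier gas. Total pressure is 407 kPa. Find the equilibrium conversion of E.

Take 1 mol E as basis and let X be its fractional conversion, so ξ = X.
Mole table: n_E = 1 − X; n_B = X; n_A = X; n_I = 4.41 (inert).
Total moles n_T = 5.41 + X.
y_i = n_i/n_T, p_i = y_i·P. K_p = p_B p_A / (p_E).
This yields a degree-2 equation in X; solving on (0,1), X = 0.834.

X = 0.834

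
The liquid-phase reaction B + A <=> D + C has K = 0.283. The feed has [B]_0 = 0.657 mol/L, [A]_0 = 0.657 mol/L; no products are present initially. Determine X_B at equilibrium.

Let X = conversion of B; extent ξ = 0.657·X mol/L.
Concentrations: [B] = 0.657 − 0.657X; [A] = 0.657 − 0.657X; [D] = 0.657X; [C] = 0.657X.
K = [D] [C] / ([B] [A]).
Solving K = 0.283 for X ∈ (0,1): X = 0.347.

X = 0.347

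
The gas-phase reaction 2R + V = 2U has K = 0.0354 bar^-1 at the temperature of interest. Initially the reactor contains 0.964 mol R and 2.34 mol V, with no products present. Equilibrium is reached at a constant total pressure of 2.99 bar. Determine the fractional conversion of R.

X = 0.214

Take 0.964 mol R as basis and let X be its fractional conversion, so ξ = 0.482X.
Species balance: n_R = 0.964 − 0.964X; n_V = 2.34 − 0.482X; n_U = 0.964X.
Summing: n_T = 3.3 − 0.482X.
y_i = n_i/n_T, p_i = y_i·P. K = p_U^2 / (p_R^2 p_V).
Equating to 0.0354 bar^-1 and solving on 0 < X < 1: X = 0.214.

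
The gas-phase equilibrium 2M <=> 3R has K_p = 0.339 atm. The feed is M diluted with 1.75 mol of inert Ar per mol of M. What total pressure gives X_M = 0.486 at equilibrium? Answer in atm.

Let X = conversion of M (basis 1 mol M); extent of reaction ξ = 0.5X.
Mole table: n_M = 1 − X; n_R = 1.5X; n_I = 1.75 (inert).
n_T = Σnᵢ = 2.75 + 0.5X.
K_p = p_R^3 / (p_M^2) with p_i = (n_i/n_T)·P.
At X = 0.486: the mole-fraction product g(X) = Π y_i^ν_i = 0.4899. Since K_p = g(X)·P^{1}, P = (K_p/g)^(1/1) = (0.339/0.4899)^(1/1) = 0.692 atm.

P = 0.692 atm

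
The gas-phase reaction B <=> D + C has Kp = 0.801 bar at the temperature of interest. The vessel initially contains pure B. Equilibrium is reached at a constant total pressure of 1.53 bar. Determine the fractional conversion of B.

Let X = conversion of B (basis 1 mol B); extent of reaction ξ = X.
Species balance: n_B = 1 − X; n_D = X; n_C = X.
n_T = Σnᵢ = 1 + X.
y_i = n_i/n_T, p_i = y_i·P. Kp = p_D p_C / (p_B).
Equating to 0.801 bar and solving on 0 < X < 1: X = 0.586.

X = 0.586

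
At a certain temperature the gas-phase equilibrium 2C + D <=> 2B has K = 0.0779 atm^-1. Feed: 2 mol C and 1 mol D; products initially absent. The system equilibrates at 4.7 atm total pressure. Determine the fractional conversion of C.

Let X = conversion of C (basis 2 mol C); extent of reaction ξ = X.
Moles: n_C = 2 − 2X; n_D = 1 − X; n_B = 2X.
n_T = Σnᵢ = 3 − X.
With p_i = (n_i/n_T)P, K = p_B^2 / (p_C^2 p_D).
This yields a degree-3 equation in X; solving on (0,1), X = 0.241.

X = 0.241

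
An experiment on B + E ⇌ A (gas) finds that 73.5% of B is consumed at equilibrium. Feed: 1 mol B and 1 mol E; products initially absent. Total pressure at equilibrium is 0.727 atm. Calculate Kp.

Kp = 18.2 atm^-1

Let X = conversion of B (basis 1 mol B); extent of reaction ξ = X.
Mole table: n_B = 1 − X; n_E = 1 − X; n_A = X.
n_T = Σnᵢ = 2 − X.
At X = 0.735: n_B = 0.265, n_E = 0.265, n_A = 0.735, n_T = 1.27.
p_i = (n_i/n_T)·P. Kp = p_A / (p_B p_E) = 18.2 atm^-1.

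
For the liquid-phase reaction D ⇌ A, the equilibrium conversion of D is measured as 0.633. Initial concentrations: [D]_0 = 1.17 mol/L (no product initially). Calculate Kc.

Kc = 1.72

Let X = conversion of D.
Concentrations: [D] = 1.17 − 1.17X; [A] = 1.17X.
At X = 0.633: [D] = 0.429, [A] = 0.741.
Kc = [A] / ([D]) = 1.72.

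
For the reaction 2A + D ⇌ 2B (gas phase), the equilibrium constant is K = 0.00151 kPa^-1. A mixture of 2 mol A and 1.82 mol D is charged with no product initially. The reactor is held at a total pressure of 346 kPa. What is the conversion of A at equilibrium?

Let X = conversion of A (basis 2 mol A); extent of reaction ξ = X.
At extent ξ: n_A = 2 − 2X; n_D = 1.82 − X; n_B = 2X.
Total moles n_T = 3.82 − X.
Mole fractions y_i = n_i/n_T; K = p_B^2 / (p_A^2 p_D) with p_i = y_i·P.
Setting this equal to 0.00151 kPa^-1 and taking the physical root (0 < X < 1) gives X = 0.321.

X = 0.321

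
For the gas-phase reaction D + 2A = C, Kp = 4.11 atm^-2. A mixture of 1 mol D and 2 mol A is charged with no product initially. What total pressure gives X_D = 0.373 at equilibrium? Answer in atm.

Basis: 1 mol D initially; let X = conversion of D. Extent ξ = X.
Mole table: n_D = 1 − X; n_A = 2 − 2X; n_C = X.
Total moles n_T = 3 − 2X.
Kp = p_C / (p_D p_A^2) with p_i = (n_i/n_T)·P.
At X = 0.373: the mole-fraction product g(X) = Π y_i^ν_i = 1.922. Since Kp = g(X)·P^{-2}, P = (g/Kp)^(1/2) = (1.922/4.11)^(1/2) = 0.684 atm.

P = 0.684 atm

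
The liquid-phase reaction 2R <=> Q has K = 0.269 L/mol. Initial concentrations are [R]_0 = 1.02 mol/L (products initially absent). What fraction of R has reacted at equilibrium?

Let X = conversion of R; extent ξ = 1.02X/2 mol/L.
Concentrations: [R] = 1.02 − 1.02X; [Q] = 0.51X.
K = [Q] / ([R]^2).
Setting equal to 0.269 and solving for X on (0,1) gives X = 0.283.

X = 0.283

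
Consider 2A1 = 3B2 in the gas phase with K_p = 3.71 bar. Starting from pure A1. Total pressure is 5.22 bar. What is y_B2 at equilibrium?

y_B2 = 0.535

Basis: 1 mol A1 initially; let X = conversion of A1. Extent ξ = 0.5X.
Species balance: n_A1 = 1 − X; n_B2 = 1.5X.
Total moles n_T = 1 + 0.5X.
With p_i = (n_i/n_T)P, K_p = p_B2^3 / (p_A1^2).
This yields a degree-3 equation in X; solving on (0,1), X = 0.434.
Then n_B2 = 0.652, n_T = 1.22, so y_B2 = 0.535.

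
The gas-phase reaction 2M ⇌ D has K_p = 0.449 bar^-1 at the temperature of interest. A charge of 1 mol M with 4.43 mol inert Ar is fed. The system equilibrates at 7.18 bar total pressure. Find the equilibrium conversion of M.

Take 1 mol M as basis and let X be its fractional conversion, so ξ = 0.5X.
At extent ξ: n_M = 1 − X; n_D = 0.5X; n_I = 4.43 (inert).
Summing: n_T = 5.43 − 0.5X.
Mole fractions y_i = n_i/n_T; K_p = p_D / (p_M^2) with p_i = y_i·P.
Substituting and setting equal to 0.449 bar^-1 gives a polynomial in X; the root in (0,1) is X = 0.418.

X = 0.418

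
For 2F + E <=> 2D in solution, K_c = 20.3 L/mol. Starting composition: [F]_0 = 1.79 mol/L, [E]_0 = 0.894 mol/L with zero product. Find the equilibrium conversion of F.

Let X = conversion of F; extent ξ = 1.79X/2 mol/L.
Concentrations: [F] = 1.79 − 1.79X; [E] = 0.894 − 0.895X; [D] = 1.79X.
K_c = [D]^2 / ([F]^2 [E]).
Setting equal to 20.3 and solving for X on (0,1) gives X = 0.700.

X = 0.700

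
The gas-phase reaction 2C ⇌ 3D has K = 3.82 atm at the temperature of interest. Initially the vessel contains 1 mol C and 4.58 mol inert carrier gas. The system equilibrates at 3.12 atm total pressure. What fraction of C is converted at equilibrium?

Let X = conversion of C (basis 1 mol C); extent of reaction ξ = 0.5X.
Mole table: n_C = 1 − X; n_D = 1.5X; n_I = 4.58 (inert).
Total moles n_T = 5.58 + 0.5X.
y_i = n_i/n_T, p_i = y_i·P. K = p_D^3 / (p_C^2).
Setting this equal to 3.82 atm and taking the physical root (0 < X < 1) gives X = 0.646.

X = 0.646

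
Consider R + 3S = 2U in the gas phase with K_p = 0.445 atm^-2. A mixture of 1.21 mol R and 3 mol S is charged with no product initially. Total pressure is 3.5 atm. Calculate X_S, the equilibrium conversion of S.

Basis: 3 mol S initially; let X = conversion of S. Extent ξ = X.
At extent ξ: n_R = 1.21 − X; n_S = 3 − 3X; n_U = 2X.
Summing: n_T = 4.21 − 2X.
Mole fractions y_i = n_i/n_T; K_p = p_U^2 / (p_R p_S^3) with p_i = y_i·P.
Equating to 0.445 atm^-2 and solving on 0 < X < 1: X = 0.523.

X = 0.523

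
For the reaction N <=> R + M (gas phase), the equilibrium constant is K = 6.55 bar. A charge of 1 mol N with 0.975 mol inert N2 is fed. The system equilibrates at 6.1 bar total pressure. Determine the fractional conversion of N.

X = 0.790

Take 1 mol N as basis and let X be its fractional conversion, so ξ = X.
Mole table: n_N = 1 − X; n_R = X; n_M = X; n_I = 0.975 (inert).
Summing: n_T = 1.98 + X.
y_i = n_i/n_T, p_i = y_i·P. K = p_R p_M / (p_N).
Equating to 6.55 bar and solving on 0 < X < 1: X = 0.790.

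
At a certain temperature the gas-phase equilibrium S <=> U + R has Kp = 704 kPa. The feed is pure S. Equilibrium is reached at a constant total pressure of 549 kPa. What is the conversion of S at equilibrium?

X = 0.750

Basis: 1 mol S initially; let X = conversion of S. Extent ξ = X.
At extent ξ: n_S = 1 − X; n_U = X; n_R = X.
Summing: n_T = 1 + X.
With p_i = (n_i/n_T)P, Kp = p_U p_R / (p_S).
Substituting and setting equal to 704 kPa gives a polynomial in X; the root in (0,1) is X = 0.750.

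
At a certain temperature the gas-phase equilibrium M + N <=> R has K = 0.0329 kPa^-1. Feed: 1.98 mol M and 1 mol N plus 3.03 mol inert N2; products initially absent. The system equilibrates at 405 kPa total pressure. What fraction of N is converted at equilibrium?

X = 0.756

Let X = conversion of N (basis 1 mol N); extent of reaction ξ = X.
Moles: n_M = 1.98 − X; n_N = 1 − X; n_R = X; n_I = 3.03 (inert).
n_T = Σnᵢ = 6.01 − X.
With p_i = (n_i/n_T)P, K = p_R / (p_M p_N).
Equating to 0.0329 kPa^-1 and solving on 0 < X < 1: X = 0.756.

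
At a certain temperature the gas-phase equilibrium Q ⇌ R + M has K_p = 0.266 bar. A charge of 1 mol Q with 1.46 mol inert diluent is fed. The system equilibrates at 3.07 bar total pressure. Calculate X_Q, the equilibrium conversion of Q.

Let X = conversion of Q (basis 1 mol Q); extent of reaction ξ = X.
Species balance: n_Q = 1 − X; n_R = X; n_M = X; n_I = 1.46 (inert).
n_T = Σnᵢ = 2.46 + X.
Mole fractions y_i = n_i/n_T; K_p = p_R p_M / (p_Q) with p_i = y_i·P.
Setting this equal to 0.266 bar and taking the physical root (0 < X < 1) gives X = 0.388.

X = 0.388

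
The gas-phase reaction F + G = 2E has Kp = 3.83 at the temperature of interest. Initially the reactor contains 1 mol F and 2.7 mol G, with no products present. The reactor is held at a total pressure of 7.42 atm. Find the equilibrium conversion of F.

X = 0.723

Basis: 1 mol F initially; let X = conversion of F. Extent ξ = X.
At extent ξ: n_F = 1 − X; n_G = 2.7 − X; n_E = 2X.
Total moles n_T = 3.7 (Δν = 0, constant).
Mole fractions y_i = n_i/n_T; Kp = p_E^2 / (p_F p_G) with p_i = y_i·P.
Setting this equal to 3.83 and taking the physical root (0 < X < 1) gives X = 0.723.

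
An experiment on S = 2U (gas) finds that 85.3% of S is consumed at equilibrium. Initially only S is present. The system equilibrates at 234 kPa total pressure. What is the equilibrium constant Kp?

Kp = 2.5e+03 kPa

Basis: 1 mol S initially; let X = conversion of S. Extent ξ = X.
Moles: n_S = 1 − X; n_U = 2X.
Summing: n_T = 1 + X.
At X = 0.853: n_S = 0.147, n_U = 1.71, n_T = 1.85.
p_i = (n_i/n_T)·P. Kp = p_U^2 / (p_S) = 2.5e+03 kPa.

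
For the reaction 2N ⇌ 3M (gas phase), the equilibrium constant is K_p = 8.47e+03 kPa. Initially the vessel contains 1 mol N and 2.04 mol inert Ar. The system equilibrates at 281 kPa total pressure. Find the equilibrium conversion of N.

X = 0.857

Basis: 1 mol N initially; let X = conversion of N. Extent ξ = 0.5X.
Moles: n_N = 1 − X; n_M = 1.5X; n_I = 2.04 (inert).
Summing: n_T = 3.04 + 0.5X.
With p_i = (n_i/n_T)P, K_p = p_M^3 / (p_N^2).
Setting this equal to 8.47e+03 kPa and taking the physical root (0 < X < 1) gives X = 0.857.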